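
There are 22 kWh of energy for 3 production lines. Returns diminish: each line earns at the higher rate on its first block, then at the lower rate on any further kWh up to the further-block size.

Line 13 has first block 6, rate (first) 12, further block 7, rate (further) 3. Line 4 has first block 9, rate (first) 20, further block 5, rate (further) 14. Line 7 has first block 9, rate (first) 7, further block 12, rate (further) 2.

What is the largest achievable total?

336

Order all 6 blocks by rate: Line 4/first 20 > Line 4/second 14 > Line 13/first 12 > Line 7/first 7 > Line 13/second 3 > Line 7/second 2.
Line 4/first (20): +9 → 13 left.
Line 4 second at 14: fill all 5 → 8 left.
Line 13/first (12): +6 → 2 left.
Line 7 first at 7: only 2 left, fill 2.
Total = 20×9 + 14×5 + 12×6 + 7×2 = 336.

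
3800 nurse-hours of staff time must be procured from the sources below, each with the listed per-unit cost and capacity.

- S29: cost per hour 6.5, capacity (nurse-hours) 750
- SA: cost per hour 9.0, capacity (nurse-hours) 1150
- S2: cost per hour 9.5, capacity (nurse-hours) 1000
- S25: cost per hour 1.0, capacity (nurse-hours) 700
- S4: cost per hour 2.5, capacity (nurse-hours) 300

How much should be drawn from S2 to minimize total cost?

Fill from the cheapest source first.
Take 700 from S25 at 1.0 → need 3100 more.
Take 300 from S4 at 2.5 → need 2800 more.
Take 750 from S29 at 6.5 → need 2050 more.
SA at 9.0: take all 1150 nurse-hours → 900 still needed.
Take 900 from S2 at 9.5 to finish.

900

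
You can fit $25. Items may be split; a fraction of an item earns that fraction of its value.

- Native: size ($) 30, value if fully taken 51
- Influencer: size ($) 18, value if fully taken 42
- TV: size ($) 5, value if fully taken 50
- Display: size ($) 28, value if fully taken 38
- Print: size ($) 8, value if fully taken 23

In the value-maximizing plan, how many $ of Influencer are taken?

Sort by value density: TV 50/5≈10, Print 23/8≈2.88, Influencer 42/18≈2.33, Native 51/30≈1.7, Display 38/28≈1.36.
All 5 $ of TV fit (value 50) → 20 remain.
Print: take in full, 8 $ for value 23 → 12 left.
12 $ left: a 12/18 share of Influencer gives 42×12/18 = 28.

12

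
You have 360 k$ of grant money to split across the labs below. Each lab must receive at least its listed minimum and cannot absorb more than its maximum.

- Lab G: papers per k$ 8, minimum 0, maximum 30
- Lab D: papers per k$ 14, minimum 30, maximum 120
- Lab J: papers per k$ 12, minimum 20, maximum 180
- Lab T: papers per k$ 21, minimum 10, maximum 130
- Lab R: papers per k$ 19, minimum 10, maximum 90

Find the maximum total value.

Meeting every minimum uses 0+30+20+10+10 = 70 k$, leaving 290.
Order the labs by papers per k$: Lab T 21 > Lab R 19 > Lab D 14 > Lab J 12 > Lab G 8.
Lab T: +120 to 130 (cap) — 170 left.
Lab R: +80 to 90 (cap) — 90 left.
Lab D: +90 to 120 (cap) — 0 left.
Total = 14×120 + 12×20 + 21×130 + 19×90 = 6360.

6360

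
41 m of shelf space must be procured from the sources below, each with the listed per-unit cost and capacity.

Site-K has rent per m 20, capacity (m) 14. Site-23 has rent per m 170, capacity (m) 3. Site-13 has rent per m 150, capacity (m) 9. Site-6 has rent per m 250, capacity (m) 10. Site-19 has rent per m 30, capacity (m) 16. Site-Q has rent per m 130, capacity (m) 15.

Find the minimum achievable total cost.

Use sources in increasing cost order.
Take 14 from Site-K at 20 — need 27 more.
Take 16 from Site-19 at 30 — need 11 more.
Site-Q at 130: take 11 of its 15 — requirement met.
Site-13, Site-23, Site-6: unused.
Cost = 14×20 + 16×30 + 11×130 = 2190.

2190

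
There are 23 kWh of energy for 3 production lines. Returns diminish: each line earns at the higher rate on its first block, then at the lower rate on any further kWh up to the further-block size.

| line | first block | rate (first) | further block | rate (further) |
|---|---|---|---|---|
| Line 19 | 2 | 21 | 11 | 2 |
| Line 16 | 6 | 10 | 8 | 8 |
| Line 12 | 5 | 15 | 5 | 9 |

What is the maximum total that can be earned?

Order all 6 blocks by rate: Line 19/tier1 21 > Line 12/tier1 15 > Line 16/tier1 10 > Line 12/tier2 9 > Line 16/tier2 8 > Line 19/tier2 2.
Line 19/tier1 (21): +2 — 21 left.
Line 12 tier1 at 15: fill all 5 — 16 left.
Line 16 tier1 at 10: fill all 6 — 10 left.
Line 12/tier2 (9): +5 — 5 left.
5 remain; put them into Line 16 tier2 at 8.
Total = 21×2 + 15×5 + 10×6 + 9×5 + 8×5 = 262.

262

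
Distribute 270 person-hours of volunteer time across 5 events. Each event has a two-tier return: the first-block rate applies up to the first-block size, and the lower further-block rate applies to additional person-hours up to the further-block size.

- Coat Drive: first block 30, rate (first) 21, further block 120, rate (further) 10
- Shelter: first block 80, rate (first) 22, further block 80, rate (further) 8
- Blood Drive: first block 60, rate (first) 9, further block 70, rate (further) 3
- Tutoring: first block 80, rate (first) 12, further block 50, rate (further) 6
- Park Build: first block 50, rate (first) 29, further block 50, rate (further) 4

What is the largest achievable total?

5100

Order all 10 blocks by rate: Park Build/first 29 > Shelter/first 22 > Coat Drive/first 21 > Tutoring/first 12 > Coat Drive/second 10 > Blood Drive/first 9 > Shelter/second 8 > Tutoring/second 6 > Park Build/second 4 > Blood Drive/second 3.
Fill Park Build first block (50 at 29) — 220 left.
Shelter first at 22: fill all 80 — 140 left.
Coat Drive first at 21: fill all 30 — 110 left.
Tutoring first at 12: fill all 80 — 30 left.
Coat Drive second at 10: only 30 left, fill 30.
Total = 29×50 + 22×80 + 21×30 + 12×80 + 10×30 = 5100.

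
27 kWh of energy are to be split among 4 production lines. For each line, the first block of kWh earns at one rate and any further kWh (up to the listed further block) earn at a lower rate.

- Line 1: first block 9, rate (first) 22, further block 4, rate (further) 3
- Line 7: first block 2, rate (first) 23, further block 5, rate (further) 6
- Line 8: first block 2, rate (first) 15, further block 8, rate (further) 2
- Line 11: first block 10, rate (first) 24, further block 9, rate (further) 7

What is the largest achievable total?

542

Treat each block as its own option and order by rate: Line 11/T1 24 > Line 7/T1 23 > Line 1/T1 22 > Line 8/T1 15 > Line 11/T2 7 > Line 7/T2 6 > Line 1/T2 3 > Line 8/T2 2.
Line 11 T1 at 24: fill all 10 → 17 left.
Line 7 T1 at 23: fill all 2 → 15 left.
Fill Line 1 T1 block (9 at 22) → 6 left.
Line 8/T1 (15): +2 → 4 left.
Line 11/T2: +4 of 9 at 7; pool empty.
Total = 24×10 + 23×2 + 22×9 + 15×2 + 7×4 = 542.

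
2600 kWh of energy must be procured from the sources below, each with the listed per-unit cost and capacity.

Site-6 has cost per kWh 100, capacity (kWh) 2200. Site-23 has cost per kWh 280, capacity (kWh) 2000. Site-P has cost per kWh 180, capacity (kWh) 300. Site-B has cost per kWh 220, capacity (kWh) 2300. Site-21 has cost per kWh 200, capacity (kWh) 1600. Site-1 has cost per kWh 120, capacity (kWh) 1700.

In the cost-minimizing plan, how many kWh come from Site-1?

400

Fill from the cheapest source first.
Site-6 (100): use full 2200 — 400 kWh to go.
Take 400 from Site-1 at 120 to finish.
Site-P, Site-21, Site-B, Site-23: unused.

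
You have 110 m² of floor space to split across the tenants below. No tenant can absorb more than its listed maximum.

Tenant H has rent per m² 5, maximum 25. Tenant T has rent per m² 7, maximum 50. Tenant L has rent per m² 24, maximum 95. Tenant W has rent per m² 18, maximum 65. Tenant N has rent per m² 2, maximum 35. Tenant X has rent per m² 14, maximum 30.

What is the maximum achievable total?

Highest rent per m² first: Tenant L 24 > Tenant W 18 > Tenant X 14 > Tenant T 7 > Tenant H 5 > Tenant N 2.
Give Tenant L 95 to hit its cap of 95 — 15 left.
Tenant W has room for 65 but only 15 remain, so it gets 15.
Total = 24×95 + 18×15 = 2550.

2550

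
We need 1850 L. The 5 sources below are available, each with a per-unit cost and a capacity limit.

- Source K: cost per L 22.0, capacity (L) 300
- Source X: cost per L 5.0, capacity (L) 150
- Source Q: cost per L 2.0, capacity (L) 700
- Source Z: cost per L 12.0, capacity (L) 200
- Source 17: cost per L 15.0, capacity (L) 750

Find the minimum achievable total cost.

16900

Fill from the cheapest source first.
Source Q at 2.0: take all 700 L — 1150 still needed.
Take 150 from Source X at 5.0 — need 1000 more.
Take 200 from Source Z at 12.0 — need 800 more.
Take 750 from Source 17 at 15.0 — need 50 more.
Take 50 from Source K at 22.0 to finish.
Cost = 700×2.0 + 150×5.0 + 200×12.0 + 750×15.0 + 50×22.0 = 16900.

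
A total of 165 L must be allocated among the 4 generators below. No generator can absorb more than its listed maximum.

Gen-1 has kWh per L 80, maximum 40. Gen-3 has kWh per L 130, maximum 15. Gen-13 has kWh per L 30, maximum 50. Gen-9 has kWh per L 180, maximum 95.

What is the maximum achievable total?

Rank by kWh per L: Gen-9 180 > Gen-3 130 > Gen-1 80 > Gen-13 30.
Gen-9: +95 to 95 (cap) → 70 left.
Gen-3: +15 to 15 (cap) → 55 left.
Give Gen-1 40 to hit its cap of 40 → 15 left.
Gen-13: +15 (room for 50) → 15. Pool exhausted.
Total = 80×40 + 130×15 + 30×15 + 180×95 = 22700.

22700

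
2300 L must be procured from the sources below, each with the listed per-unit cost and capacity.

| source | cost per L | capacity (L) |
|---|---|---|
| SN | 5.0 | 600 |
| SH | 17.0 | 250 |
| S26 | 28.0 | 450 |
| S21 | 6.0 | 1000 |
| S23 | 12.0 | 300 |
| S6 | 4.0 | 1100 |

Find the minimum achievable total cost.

Use sources in increasing cost order.
S6 at 4.0: take all 1100 L → 1200 still needed.
SN (5.0): use full 600 → 600 L to go.
Take 600 from S21 at 6.0 to finish.
S23, SH, S26: unused.
Cost = 1100×4.0 + 600×5.0 + 600×6.0 = 11000.

11000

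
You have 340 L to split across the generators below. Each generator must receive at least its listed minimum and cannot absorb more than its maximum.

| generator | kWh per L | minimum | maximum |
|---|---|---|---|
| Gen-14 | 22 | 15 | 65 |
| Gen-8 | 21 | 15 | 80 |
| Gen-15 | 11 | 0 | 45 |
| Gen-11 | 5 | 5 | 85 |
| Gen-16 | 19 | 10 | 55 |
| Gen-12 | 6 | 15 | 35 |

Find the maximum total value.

5160

Meeting every minimum uses 15+15+0+5+10+15 = 60 L, leaving 280.
Highest kWh per L first: Gen-14 22 > Gen-8 21 > Gen-16 19 > Gen-15 11 > Gen-12 6 > Gen-11 5.
Gen-14: +50 to 65 (cap) → 230 left.
Give Gen-8 65 more to hit its cap of 80 → 165 left.
Gen-16: +45 to 55 (cap) → 120 left.
Gen-15: +45 to 45 (cap) → 75 left.
Give Gen-12 20 more to hit its cap of 35 → 55 left.
Only 55 left; Gen-11 takes them to reach 60.
Total = 22×65 + 21×80 + 11×45 + 5×60 + 19×55 + 6×35 = 5160.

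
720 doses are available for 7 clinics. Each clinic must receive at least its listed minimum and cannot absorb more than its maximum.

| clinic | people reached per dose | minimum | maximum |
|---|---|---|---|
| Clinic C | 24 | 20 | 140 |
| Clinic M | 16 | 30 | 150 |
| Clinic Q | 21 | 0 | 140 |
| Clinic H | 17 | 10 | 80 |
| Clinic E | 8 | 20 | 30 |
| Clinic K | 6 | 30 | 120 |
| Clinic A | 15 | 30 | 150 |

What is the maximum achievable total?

Meeting every minimum uses 20+30+0+10+20+30+30 = 140 doses, leaving 580.
Rank by people reached per dose: Clinic C 24 > Clinic Q 21 > Clinic H 17 > Clinic M 16 > Clinic A 15 > Clinic E 8 > Clinic K 6.
Clinic C takes 120 more to reach its cap of 140 — 460 left.
Clinic Q takes 140 more to reach its cap of 140 — 320 left.
Clinic H: +70 to 80 (cap) — 250 left.
Clinic M takes 120 more to reach its cap of 150 — 130 left.
Clinic A takes 120 more to reach its cap of 150 — 10 left.
Clinic E: +10 to 30 (cap) — 0 left.
Total = 24×140 + 16×150 + 21×140 + 17×80 + 8×30 + 6×30 + 15×150 = 12730.

12730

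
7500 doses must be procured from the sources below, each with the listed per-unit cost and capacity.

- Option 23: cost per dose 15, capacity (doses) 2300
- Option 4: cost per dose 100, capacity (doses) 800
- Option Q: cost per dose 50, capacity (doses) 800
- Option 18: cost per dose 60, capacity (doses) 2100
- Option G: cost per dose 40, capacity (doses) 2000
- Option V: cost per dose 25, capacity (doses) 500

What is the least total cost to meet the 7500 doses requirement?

281000

Fill from the cheapest source first.
Option 23 (15): use full 2300 → 5200 doses to go.
Take 500 from Option V at 25 → need 4700 more.
Take 2000 from Option G at 40 → need 2700 more.
Option Q (50): use full 800 → 1900 doses to go.
Option 18 at 60: take 1900 of its 2100 → requirement met.
Option 4: unused.
Cost = 2300×15 + 500×25 + 2000×40 + 800×50 + 1900×60 = 281000.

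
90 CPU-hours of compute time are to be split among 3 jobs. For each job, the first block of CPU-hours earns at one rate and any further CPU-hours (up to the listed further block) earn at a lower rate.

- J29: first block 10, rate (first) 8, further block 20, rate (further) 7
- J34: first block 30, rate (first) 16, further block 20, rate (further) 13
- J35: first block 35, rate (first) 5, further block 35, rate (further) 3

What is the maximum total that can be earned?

1010

Order all 6 blocks by rate: J34/first 16 > J34/second 13 > J29/first 8 > J29/second 7 > J35/first 5 > J35/second 3.
J34/first (16): +30 → 60 left.
Fill J34 second block (20 at 13) → 40 left.
J29 first at 8: fill all 10 → 30 left.
J29/second (7): +20 → 10 left.
J35 first at 5: only 10 left, fill 10.
Total = 16×30 + 13×20 + 8×10 + 7×20 + 5×10 = 1010.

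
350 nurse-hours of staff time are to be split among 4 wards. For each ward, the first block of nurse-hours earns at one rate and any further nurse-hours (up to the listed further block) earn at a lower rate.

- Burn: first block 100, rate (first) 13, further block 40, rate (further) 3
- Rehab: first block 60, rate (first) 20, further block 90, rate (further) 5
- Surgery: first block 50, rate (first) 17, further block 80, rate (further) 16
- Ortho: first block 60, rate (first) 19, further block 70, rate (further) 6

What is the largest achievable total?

5770

Treat each block as its own option and order by rate: Rehab/T1 20 > Ortho/T1 19 > Surgery/T1 17 > Surgery/T2 16 > Burn/T1 13 > Ortho/T2 6 > Rehab/T2 5 > Burn/T2 3.
Fill Rehab T1 block (60 at 20) → 290 left.
Fill Ortho T1 block (60 at 19) → 230 left.
Fill Surgery T1 block (50 at 17) → 180 left.
Surgery T2 at 16: fill all 80 → 100 left.
Burn T1 at 13: fill all 100 → 0 left.
Total = 20×60 + 19×60 + 17×50 + 16×80 + 13×100 = 5770.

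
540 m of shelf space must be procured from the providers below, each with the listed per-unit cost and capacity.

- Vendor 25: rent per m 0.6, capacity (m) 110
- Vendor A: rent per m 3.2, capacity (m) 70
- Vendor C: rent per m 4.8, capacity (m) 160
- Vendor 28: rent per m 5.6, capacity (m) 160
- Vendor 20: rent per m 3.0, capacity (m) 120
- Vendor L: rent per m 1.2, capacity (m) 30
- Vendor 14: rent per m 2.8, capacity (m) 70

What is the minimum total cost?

Cheapest first:
Vendor 25 (0.6): use full 110 → 430 m to go.
Take 30 from Vendor L at 1.2 → need 400 more.
Vendor 14 (2.8): use full 70 → 330 m to go.
Take 120 from Vendor 20 at 3.0 → need 210 more.
Vendor A at 3.2: take all 70 m → 140 still needed.
Vendor C at 4.8: take 140 of its 160 → requirement met.
Vendor 28: unused.
Cost = 110×0.6 + 30×1.2 + 70×2.8 + 120×3.0 + 70×3.2 + 140×4.8 = 1554.

1554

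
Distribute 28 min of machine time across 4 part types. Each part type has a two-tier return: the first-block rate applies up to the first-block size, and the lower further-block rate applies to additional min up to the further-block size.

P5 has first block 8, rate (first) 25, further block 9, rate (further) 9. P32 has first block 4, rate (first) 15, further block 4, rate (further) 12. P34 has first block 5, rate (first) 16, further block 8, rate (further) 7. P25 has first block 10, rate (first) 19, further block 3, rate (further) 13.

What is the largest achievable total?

Order all 8 blocks by rate: P5/first 25 > P25/first 19 > P34/first 16 > P32/first 15 > P25/second 13 > P32/second 12 > P5/second 9 > P34/second 7.
Fill P5 first block (8 at 25) ; 20 left.
Fill P25 first block (10 at 19) ; 10 left.
Fill P34 first block (5 at 16) ; 5 left.
Fill P32 first block (4 at 15) ; 1 left.
P25 second at 13: only 1 left, fill 1.
Total = 25×8 + 19×10 + 16×5 + 15×4 + 13×1 = 543.

543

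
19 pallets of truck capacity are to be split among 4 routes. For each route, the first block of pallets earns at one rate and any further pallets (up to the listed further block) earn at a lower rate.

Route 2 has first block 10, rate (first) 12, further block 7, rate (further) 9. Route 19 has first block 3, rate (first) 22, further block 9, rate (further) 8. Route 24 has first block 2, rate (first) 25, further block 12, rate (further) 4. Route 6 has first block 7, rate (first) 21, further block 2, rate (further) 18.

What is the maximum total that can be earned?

359

Rank every tier by rate: Route 24/T1 25 > Route 19/T1 22 > Route 6/T1 21 > Route 6/T2 18 > Route 2/T1 12 > Route 2/T2 9 > Route 19/T2 8 > Route 24/T2 4.
Route 24 T1 at 25: fill all 2 ; 17 left.
Fill Route 19 T1 block (3 at 22) ; 14 left.
Route 6 T1 at 21: fill all 7 ; 7 left.
Fill Route 6 T2 block (2 at 18) ; 5 left.
5 remain; put them into Route 2 T1 at 12.
Total = 25×2 + 22×3 + 21×7 + 18×2 + 12×5 = 359.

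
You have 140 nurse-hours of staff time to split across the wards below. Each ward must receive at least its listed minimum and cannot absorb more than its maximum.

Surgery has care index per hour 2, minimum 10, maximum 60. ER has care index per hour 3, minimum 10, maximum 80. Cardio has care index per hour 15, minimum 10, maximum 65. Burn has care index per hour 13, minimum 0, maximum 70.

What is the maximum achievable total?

Meeting every minimum uses 10+10+10+0 = 30 nurse-hours, leaving 110.
Highest care index per hour first: Cardio 15 > Burn 13 > ER 3 > Surgery 2.
Give Cardio 55 more to hit its cap of 65 → 55 left.
Burn has room for 70 more but only 55 remain, so it gets 55.
Total = 2×10 + 3×10 + 15×65 + 13×55 = 1740.

1740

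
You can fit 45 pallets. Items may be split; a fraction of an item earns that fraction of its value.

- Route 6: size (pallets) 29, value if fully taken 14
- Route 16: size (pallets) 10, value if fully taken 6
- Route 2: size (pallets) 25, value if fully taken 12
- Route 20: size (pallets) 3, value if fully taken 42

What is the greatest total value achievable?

Best value per unit of size first: Route 20 42/3≈14, Route 16 6/10≈0.6, Route 6 14/29≈0.483, Route 2 12/25≈0.48.
Take all of Route 20 (3 pallets, value 42) — 42 pallets left.
Route 16: take in full, 10 pallets for value 6 — 32 left.
Take all of Route 6 (29 pallets, value 14) — 3 pallets left.
Only 3 pallets remain; take 3/25 of Route 2 for value 12×3/25 = 1.44.
Total value = 63.44.

63.44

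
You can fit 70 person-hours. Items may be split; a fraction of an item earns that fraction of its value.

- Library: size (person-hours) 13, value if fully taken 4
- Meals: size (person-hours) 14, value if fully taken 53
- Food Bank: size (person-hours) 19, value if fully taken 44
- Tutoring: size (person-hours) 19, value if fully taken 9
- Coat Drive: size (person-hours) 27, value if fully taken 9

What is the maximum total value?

112

Rank by value-to-size ratio: Meals 53/14≈3.79, Food Bank 44/19≈2.32, Tutoring 9/19≈0.474, Coat Drive 9/27≈0.333, Library 4/13≈0.308.
Take all of Meals (14 person-hours, value 53) — 56 person-hours left.
All 19 person-hours of Food Bank fit (value 44) — 37 remain.
All 19 person-hours of Tutoring fit (value 9) — 18 remain.
Fill the last 18 person-hours with part of Coat Drive: 18/27 of it earns 6.
Total value = 112.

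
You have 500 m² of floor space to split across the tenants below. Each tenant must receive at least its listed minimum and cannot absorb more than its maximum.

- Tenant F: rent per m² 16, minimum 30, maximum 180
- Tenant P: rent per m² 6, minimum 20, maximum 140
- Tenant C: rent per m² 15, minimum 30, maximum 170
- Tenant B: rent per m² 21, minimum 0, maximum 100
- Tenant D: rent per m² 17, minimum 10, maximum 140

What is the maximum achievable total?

Meeting every minimum uses 30+20+30+0+10 = 90 m², leaving 410.
Rank by rent per m²: Tenant B 21 > Tenant D 17 > Tenant F 16 > Tenant C 15 > Tenant P 6.
Tenant B: +100 to 100 (cap) → 310 left.
Tenant D: +130 to 140 (cap) → 180 left.
Give Tenant F 150 more to hit its cap of 180 → 30 left.
Tenant C: +30 (room for 140) → 60. Pool exhausted.
Total = 16×180 + 6×20 + 15×60 + 21×100 + 17×140 = 8380.

8380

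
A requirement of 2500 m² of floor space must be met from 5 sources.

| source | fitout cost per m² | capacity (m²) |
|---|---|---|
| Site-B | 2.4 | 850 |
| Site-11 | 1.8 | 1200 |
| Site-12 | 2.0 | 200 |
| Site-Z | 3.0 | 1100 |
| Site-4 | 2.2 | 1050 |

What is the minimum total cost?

4990

Cheapest first:
Site-11 (1.8): use full 1200 — 1300 m² to go.
Take 200 from Site-12 at 2.0 — need 1100 more.
Site-4 (2.2): use full 1050 — 50 m² to go.
Site-B (2.4): take the remaining 50 — done.
Site-Z: unused.
Cost = 1200×1.8 + 200×2.0 + 1050×2.2 + 50×2.4 = 4990.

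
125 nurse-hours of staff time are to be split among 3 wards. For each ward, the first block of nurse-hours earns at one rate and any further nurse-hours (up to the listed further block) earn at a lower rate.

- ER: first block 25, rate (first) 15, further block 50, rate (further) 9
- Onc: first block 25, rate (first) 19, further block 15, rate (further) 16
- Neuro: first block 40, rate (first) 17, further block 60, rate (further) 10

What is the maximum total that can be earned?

1970

Order all 6 blocks by rate: Onc/first 19 > Neuro/first 17 > Onc/second 16 > ER/first 15 > Neuro/second 10 > ER/second 9.
Onc/first (19): +25 → 100 left.
Neuro/first (17): +40 → 60 left.
Fill Onc second block (15 at 16) → 45 left.
ER first at 15: fill all 25 → 20 left.
Neuro/second: +20 of 60 at 10; pool empty.
Total = 19×25 + 17×40 + 16×15 + 15×25 + 10×20 = 1970.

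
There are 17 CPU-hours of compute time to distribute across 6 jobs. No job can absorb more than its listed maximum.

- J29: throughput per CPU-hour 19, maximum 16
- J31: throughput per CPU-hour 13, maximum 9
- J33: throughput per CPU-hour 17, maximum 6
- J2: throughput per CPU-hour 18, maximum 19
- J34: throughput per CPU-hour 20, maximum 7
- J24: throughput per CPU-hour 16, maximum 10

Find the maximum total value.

Rank by throughput per CPU-hour: J34 20 > J29 19 > J2 18 > J33 17 > J24 16 > J31 13.
J34: +7 to 7 (cap) — 10 left.
J29: +10 (room for 16) → 10. Pool exhausted.
Total = 19×10 + 20×7 = 330.

330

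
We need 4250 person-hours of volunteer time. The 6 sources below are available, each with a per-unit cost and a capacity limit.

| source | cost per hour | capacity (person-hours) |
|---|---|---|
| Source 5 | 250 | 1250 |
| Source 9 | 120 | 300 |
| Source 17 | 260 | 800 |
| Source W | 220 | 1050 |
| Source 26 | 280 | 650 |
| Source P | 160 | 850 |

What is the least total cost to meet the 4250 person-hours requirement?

Cheapest first:
Source 9 at 120: take all 300 person-hours → 3950 still needed.
Source P at 160: take all 850 person-hours → 3100 still needed.
Take 1050 from Source W at 220 → need 2050 more.
Source 5 (250): use full 1250 → 800 person-hours to go.
Source 17 at 260: take all 800 person-hours → 0 still needed.
Source 26: unused.
Cost = 300×120 + 850×160 + 1050×220 + 1250×250 + 800×260 = 923500.

923500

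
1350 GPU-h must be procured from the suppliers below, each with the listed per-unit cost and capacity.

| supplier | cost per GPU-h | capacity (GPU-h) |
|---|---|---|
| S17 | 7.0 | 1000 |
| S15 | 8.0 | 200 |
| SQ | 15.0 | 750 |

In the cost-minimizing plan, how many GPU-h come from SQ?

150

Cheapest first:
S17 (7.0): use full 1000 → 350 GPU-h to go.
Take 200 from S15 at 8.0 → need 150 more.
Take 150 from SQ at 15.0 to finish.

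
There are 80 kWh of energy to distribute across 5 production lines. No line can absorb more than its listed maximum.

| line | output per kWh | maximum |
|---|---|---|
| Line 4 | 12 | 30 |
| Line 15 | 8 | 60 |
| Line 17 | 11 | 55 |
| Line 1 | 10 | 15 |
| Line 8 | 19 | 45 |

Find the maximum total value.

Highest output per kWh first: Line 8 19 > Line 4 12 > Line 17 11 > Line 1 10 > Line 15 8.
Line 8 takes 45 to reach its cap of 45 — 35 left.
Line 4: +30 to 30 (cap) — 5 left.
Line 17: +5 (room for 55) → 5. Pool exhausted.
Total = 12×30 + 11×5 + 19×45 = 1270.

1270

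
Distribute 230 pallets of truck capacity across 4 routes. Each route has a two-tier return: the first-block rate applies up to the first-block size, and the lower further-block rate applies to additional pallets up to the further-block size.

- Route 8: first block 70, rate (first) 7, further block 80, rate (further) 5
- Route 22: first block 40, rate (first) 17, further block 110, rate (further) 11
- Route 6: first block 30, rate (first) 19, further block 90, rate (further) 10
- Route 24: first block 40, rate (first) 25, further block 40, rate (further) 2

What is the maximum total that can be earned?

3560

Rank every tier by rate: Route 24/tier1 25 > Route 6/tier1 19 > Route 22/tier1 17 > Route 22/tier2 11 > Route 6/tier2 10 > Route 8/tier1 7 > Route 8/tier2 5 > Route 24/tier2 2.
Fill Route 24 tier1 block (40 at 25) — 190 left.
Fill Route 6 tier1 block (30 at 19) — 160 left.
Fill Route 22 tier1 block (40 at 17) — 120 left.
Route 22 tier2 at 11: fill all 110 — 10 left.
Route 6 tier2 at 10: only 10 left, fill 10.
Total = 25×40 + 19×30 + 17×40 + 11×110 + 10×10 = 3560.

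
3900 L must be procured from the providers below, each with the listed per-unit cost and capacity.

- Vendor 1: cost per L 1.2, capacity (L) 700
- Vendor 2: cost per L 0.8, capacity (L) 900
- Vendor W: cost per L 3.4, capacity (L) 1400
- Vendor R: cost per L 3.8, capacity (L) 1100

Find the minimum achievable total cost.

Use providers in increasing cost order.
Take 900 from Vendor 2 at 0.8 → need 3000 more.
Take 700 from Vendor 1 at 1.2 → need 2300 more.
Vendor W (3.4): use full 1400 → 900 L to go.
Vendor R (3.8): take the remaining 900 → done.
Cost = 900×0.8 + 700×1.2 + 1400×3.4 + 900×3.8 = 9740.

9740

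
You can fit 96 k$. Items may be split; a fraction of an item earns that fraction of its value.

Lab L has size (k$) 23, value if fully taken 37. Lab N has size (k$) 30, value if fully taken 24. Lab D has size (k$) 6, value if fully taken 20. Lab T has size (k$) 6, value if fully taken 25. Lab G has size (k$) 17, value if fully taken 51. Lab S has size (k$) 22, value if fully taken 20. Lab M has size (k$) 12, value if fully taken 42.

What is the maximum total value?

203

Best value per unit of size first: Lab T 25/6≈4.17, Lab M 42/12≈3.5, Lab D 20/6≈3.33, Lab G 51/17≈3, Lab L 37/23≈1.61, Lab S 20/22≈0.909, Lab N 24/30≈0.8.
Take all of Lab T (6 k$, value 25) — 90 k$ left.
All 12 k$ of Lab M fit (value 42) — 78 remain.
Take all of Lab D (6 k$, value 20) — 72 k$ left.
Lab G: take in full, 17 k$ for value 51 — 55 left.
Take all of Lab L (23 k$, value 37) — 32 k$ left.
Lab S: take in full, 22 k$ for value 20 — 10 left.
Only 10 k$ remain; take 10/30 of Lab N for value 24×10/30 = 8.
Total value = 203.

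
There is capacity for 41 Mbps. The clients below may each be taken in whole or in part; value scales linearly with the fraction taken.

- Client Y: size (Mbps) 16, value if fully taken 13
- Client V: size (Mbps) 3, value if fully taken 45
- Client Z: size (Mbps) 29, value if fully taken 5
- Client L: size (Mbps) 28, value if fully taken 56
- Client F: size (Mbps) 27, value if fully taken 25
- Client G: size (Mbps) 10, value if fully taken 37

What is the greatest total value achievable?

Best value per unit of size first: Client V 45/3≈15, Client G 37/10≈3.7, Client L 56/28≈2, Client F 25/27≈0.926, Client Y 13/16≈0.812, Client Z 5/29≈0.172.
All 3 Mbps of Client V fit (value 45) — 38 remain.
All 10 Mbps of Client G fit (value 37) — 28 remain.
Take all of Client L (28 Mbps, value 56) — 0 Mbps left.
Total value = 138.

138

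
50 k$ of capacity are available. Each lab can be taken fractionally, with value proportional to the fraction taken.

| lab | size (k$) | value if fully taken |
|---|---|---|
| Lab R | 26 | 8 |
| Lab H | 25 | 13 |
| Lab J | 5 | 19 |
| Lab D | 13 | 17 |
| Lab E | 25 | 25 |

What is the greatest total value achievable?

Best value per unit of size first: Lab J 19/5≈3.8, Lab D 17/13≈1.31, Lab E 25/25≈1, Lab H 13/25≈0.52, Lab R 8/26≈0.308.
Take all of Lab J (5 k$, value 19) — 45 k$ left.
Take all of Lab D (13 k$, value 17) — 32 k$ left.
Lab E: take in full, 25 k$ for value 25 — 7 left.
Only 7 k$ remain; take 7/25 of Lab H for value 13×7/25 = 3.64.
Total value = 64.64.

64.64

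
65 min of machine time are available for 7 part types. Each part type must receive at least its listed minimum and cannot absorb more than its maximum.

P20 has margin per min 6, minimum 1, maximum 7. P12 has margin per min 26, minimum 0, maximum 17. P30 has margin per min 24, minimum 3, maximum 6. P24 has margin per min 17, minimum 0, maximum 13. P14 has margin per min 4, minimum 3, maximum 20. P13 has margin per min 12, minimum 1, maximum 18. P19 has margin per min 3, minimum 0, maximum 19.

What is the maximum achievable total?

1081

Meeting every minimum uses 1+0+3+0+3+1+0 = 8 min, leaving 57.
Rank by margin per min: P12 26 > P30 24 > P24 17 > P13 12 > P20 6 > P14 4 > P19 3.
Give P12 17 more to hit its cap of 17 — 40 left.
Give P30 3 more to hit its cap of 6 — 37 left.
P24: +13 to 13 (cap) — 24 left.
P13: +17 to 18 (cap) — 7 left.
P20 takes 6 more to reach its cap of 7 — 1 left.
P14 has room for 17 more but only 1 remain, so it gets 4.
Total = 6×7 + 26×17 + 24×6 + 17×13 + 4×4 + 12×18 = 1081.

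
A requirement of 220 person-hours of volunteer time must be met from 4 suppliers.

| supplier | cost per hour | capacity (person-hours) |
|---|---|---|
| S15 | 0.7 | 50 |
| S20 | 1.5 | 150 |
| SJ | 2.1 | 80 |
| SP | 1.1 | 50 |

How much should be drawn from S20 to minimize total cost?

Fill from the cheapest supplier first.
S15 (0.7): use full 50 ; 170 person-hours to go.
Take 50 from SP at 1.1 ; need 120 more.
S20 at 1.5: take 120 of its 150 ; requirement met.
SJ: unused.

120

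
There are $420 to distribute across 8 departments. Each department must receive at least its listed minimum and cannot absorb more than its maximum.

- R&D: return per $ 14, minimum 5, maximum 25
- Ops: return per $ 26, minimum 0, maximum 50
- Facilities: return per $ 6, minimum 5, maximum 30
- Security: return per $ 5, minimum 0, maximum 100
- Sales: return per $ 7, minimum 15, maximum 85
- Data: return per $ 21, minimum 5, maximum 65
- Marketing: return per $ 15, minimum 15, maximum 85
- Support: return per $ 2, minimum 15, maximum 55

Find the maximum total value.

5420

Meeting every minimum uses 5+0+5+0+15+5+15+15 = 60 $, leaving 360.
Rank by return per $: Ops 26 > Data 21 > Marketing 15 > R&D 14 > Sales 7 > Facilities 6 > Security 5 > Support 2.
Ops: +50 to 50 (cap) ; 310 left.
Data takes 60 more to reach its cap of 65 ; 250 left.
Marketing takes 70 more to reach its cap of 85 ; 180 left.
R&D takes 20 more to reach its cap of 25 ; 160 left.
Sales: +70 to 85 (cap) ; 90 left.
Facilities takes 25 more to reach its cap of 30 ; 65 left.
Security has room for 100 more but only 65 remain, so it gets 65.
Total = 14×25 + 26×50 + 6×30 + 5×65 + 7×85 + 21×65 + 15×85 + 2×15 = 5420.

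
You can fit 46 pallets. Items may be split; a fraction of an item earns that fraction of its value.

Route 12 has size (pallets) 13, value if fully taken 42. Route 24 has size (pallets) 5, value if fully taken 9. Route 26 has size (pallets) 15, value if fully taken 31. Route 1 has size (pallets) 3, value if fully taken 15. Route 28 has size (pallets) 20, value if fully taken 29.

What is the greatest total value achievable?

Sort by value density: Route 1 15/3≈5, Route 12 42/13≈3.23, Route 26 31/15≈2.07, Route 24 9/5≈1.8, Route 28 29/20≈1.45.
All 3 pallets of Route 1 fit (value 15) — 43 remain.
Take all of Route 12 (13 pallets, value 42) — 30 pallets left.
Route 26: take in full, 15 pallets for value 31 — 15 left.
Take all of Route 24 (5 pallets, value 9) — 10 pallets left.
Only 10 pallets remain; take 10/20 of Route 28 for value 29×10/20 = 14.5.
Total value = 111.5.

111.5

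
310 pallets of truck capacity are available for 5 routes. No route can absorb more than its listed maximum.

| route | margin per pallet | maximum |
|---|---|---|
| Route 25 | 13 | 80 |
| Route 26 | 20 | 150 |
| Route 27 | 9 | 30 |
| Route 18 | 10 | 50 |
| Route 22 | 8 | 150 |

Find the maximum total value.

4810

Highest margin per pallet first: Route 26 20 > Route 25 13 > Route 18 10 > Route 27 9 > Route 22 8.
Route 26: +150 to 150 (cap) → 160 left.
Route 25: +80 to 80 (cap) → 80 left.
Give Route 18 50 to hit its cap of 50 → 30 left.
Route 27 takes 30 to reach its cap of 30 → 0 left.
Total = 13×80 + 20×150 + 9×30 + 10×50 = 4810.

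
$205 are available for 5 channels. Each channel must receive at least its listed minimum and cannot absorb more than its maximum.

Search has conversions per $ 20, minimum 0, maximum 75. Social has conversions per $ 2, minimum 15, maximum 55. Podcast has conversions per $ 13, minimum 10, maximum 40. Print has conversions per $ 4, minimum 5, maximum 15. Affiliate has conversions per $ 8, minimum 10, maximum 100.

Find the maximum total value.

Meeting every minimum uses 0+15+10+5+10 = 40 $, leaving 165.
Rank by conversions per $: Search 20 > Podcast 13 > Affiliate 8 > Print 4 > Social 2.
Search: +75 to 75 (cap) → 90 left.
Podcast: +30 to 40 (cap) → 60 left.
Affiliate: +60 (room for 90) → 70. Pool exhausted.
Total = 20×75 + 2×15 + 13×40 + 4×5 + 8×70 = 2630.

2630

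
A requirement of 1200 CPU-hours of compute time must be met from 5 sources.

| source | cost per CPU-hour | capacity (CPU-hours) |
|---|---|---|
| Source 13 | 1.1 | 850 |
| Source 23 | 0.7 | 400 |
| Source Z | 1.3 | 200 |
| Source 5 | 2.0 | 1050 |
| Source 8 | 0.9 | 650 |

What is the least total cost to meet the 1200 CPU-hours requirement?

1030

Cheapest first:
Source 23 at 0.7: take all 400 CPU-hours ; 800 still needed.
Source 8 at 0.9: take all 650 CPU-hours ; 150 still needed.
Source 13 at 1.1: take 150 of its 850 ; requirement met.
Source Z, Source 5: unused.
Cost = 400×0.7 + 650×0.9 + 150×1.1 = 1030.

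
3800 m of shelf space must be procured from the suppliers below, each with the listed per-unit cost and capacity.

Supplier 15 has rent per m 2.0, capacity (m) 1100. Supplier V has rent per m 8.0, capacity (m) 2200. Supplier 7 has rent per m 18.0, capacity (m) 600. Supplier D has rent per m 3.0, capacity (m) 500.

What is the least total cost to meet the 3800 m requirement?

Cheapest first:
Supplier 15 at 2.0: take all 1100 m → 2700 still needed.
Take 500 from Supplier D at 3.0 → need 2200 more.
Supplier V at 8.0: take all 2200 m → 0 still needed.
Supplier 7: unused.
Cost = 1100×2.0 + 500×3.0 + 2200×8.0 = 21300.

21300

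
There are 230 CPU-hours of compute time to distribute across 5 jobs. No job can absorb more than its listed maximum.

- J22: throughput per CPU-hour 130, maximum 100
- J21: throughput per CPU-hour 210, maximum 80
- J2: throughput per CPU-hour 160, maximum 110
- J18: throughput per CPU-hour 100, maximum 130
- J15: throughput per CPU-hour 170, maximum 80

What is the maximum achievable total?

41600

Order the jobs by throughput per CPU-hour: J21 210 > J15 170 > J2 160 > J22 130 > J18 100.
J21: +80 to 80 (cap) → 150 left.
Give J15 80 to hit its cap of 80 → 70 left.
Only 70 left; J2 takes them to reach 70.
Total = 210×80 + 160×70 + 170×80 = 41600.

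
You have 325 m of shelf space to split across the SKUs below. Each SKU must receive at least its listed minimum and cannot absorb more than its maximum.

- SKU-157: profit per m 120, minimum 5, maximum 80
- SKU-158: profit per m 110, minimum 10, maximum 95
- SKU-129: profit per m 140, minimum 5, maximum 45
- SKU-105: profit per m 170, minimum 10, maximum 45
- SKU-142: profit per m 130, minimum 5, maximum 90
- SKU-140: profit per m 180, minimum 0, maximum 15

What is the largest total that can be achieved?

Meeting every minimum uses 5+10+5+10+5+0 = 35 m, leaving 290.
Rank by profit per m: SKU-140 180 > SKU-105 170 > SKU-129 140 > SKU-142 130 > SKU-157 120 > SKU-158 110.
SKU-140 takes 15 more to reach its cap of 15 ; 275 left.
Give SKU-105 35 more to hit its cap of 45 ; 240 left.
SKU-129: +40 to 45 (cap) ; 200 left.
SKU-142 takes 85 more to reach its cap of 90 ; 115 left.
Give SKU-157 75 more to hit its cap of 80 ; 40 left.
Only 40 left; SKU-158 takes them to reach 50.
Total = 120×80 + 110×50 + 140×45 + 170×45 + 130×90 + 180×15 = 43450.

43450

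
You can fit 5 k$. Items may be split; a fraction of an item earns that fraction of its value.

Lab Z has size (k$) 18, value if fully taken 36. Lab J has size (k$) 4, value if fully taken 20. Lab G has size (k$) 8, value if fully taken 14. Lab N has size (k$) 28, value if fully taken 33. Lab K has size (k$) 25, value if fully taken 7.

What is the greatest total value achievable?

22

Rank by value-to-size ratio: Lab J 20/4≈5, Lab Z 36/18≈2, Lab G 14/8≈1.75, Lab N 33/28≈1.18, Lab K 7/25≈0.28.
Take all of Lab J (4 k$, value 20) → 1 k$ left.
Fill the last 1 k$ with part of Lab Z: 1/18 of it earns 2.
Total value = 22.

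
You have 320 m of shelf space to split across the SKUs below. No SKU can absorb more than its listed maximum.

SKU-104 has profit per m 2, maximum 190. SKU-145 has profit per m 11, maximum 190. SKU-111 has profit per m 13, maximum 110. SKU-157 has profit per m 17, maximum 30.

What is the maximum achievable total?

Highest profit per m first: SKU-157 17 > SKU-111 13 > SKU-145 11 > SKU-104 2.
Give SKU-157 30 to hit its cap of 30 ; 290 left.
Give SKU-111 110 to hit its cap of 110 ; 180 left.
Only 180 left; SKU-145 takes them to reach 180.
Total = 11×180 + 13×110 + 17×30 = 3920.

3920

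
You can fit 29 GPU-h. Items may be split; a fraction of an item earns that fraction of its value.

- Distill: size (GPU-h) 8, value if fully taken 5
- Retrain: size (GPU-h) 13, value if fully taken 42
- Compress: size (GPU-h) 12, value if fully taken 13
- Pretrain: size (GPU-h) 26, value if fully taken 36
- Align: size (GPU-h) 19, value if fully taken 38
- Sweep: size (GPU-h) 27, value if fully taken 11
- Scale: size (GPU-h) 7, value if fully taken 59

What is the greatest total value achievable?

119

Best value per unit of size first: Scale 59/7≈8.43, Retrain 42/13≈3.23, Align 38/19≈2, Pretrain 36/26≈1.38, Compress 13/12≈1.08, Distill 5/8≈0.625, Sweep 11/27≈0.407.
Scale: take in full, 7 GPU-h for value 59 → 22 left.
Retrain: take in full, 13 GPU-h for value 42 → 9 left.
9 GPU-h left: a 9/19 share of Align gives 38×9/19 = 18.
Total value = 119.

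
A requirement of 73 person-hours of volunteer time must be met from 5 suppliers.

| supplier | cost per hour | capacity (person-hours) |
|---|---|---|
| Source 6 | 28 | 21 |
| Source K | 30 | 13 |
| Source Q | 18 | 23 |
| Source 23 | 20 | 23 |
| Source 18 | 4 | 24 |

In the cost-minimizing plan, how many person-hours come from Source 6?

3

Fill from the cheapest supplier first.
Take 24 from Source 18 at 4 → need 49 more.
Take 23 from Source Q at 18 → need 26 more.
Source 23 (20): use full 23 → 3 person-hours to go.
Source 6 at 28: take 3 of its 21 → requirement met.
Source K: unused.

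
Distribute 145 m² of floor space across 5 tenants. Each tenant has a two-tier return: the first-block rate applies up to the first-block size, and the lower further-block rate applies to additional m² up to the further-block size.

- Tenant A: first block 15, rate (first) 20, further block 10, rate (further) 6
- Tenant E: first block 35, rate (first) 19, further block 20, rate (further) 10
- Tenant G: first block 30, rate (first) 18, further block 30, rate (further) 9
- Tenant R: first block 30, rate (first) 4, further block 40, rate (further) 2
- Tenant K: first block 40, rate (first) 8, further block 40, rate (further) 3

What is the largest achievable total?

Rank every tier by rate: Tenant A/tier1 20 > Tenant E/tier1 19 > Tenant G/tier1 18 > Tenant E/tier2 10 > Tenant G/tier2 9 > Tenant K/tier1 8 > Tenant A/tier2 6 > Tenant R/tier1 4 > Tenant K/tier2 3 > Tenant R/tier2 2.
Tenant A tier1 at 20: fill all 15 — 130 left.
Tenant E tier1 at 19: fill all 35 — 95 left.
Tenant G tier1 at 18: fill all 30 — 65 left.
Tenant E/tier2 (10): +20 — 45 left.
Tenant G tier2 at 9: fill all 30 — 15 left.
Tenant K/tier1: +15 of 40 at 8; pool empty.
Total = 20×15 + 19×35 + 18×30 + 10×20 + 9×30 + 8×15 = 2095.

2095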